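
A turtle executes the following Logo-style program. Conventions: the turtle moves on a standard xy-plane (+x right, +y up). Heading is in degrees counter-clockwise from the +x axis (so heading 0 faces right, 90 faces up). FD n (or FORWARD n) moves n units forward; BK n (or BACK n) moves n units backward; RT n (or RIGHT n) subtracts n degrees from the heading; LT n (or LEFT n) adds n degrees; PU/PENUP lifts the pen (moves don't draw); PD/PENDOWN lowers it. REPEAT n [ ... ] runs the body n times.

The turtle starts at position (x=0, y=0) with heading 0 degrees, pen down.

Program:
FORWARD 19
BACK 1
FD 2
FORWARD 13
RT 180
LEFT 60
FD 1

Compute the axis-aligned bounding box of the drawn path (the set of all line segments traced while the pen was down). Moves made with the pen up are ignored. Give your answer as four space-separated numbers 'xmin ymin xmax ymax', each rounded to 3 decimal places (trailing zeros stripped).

Executing turtle program step by step:
Start: pos=(0,0), heading=0, pen down
FD 19: (0,0) -> (19,0) [heading=0, draw]
BK 1: (19,0) -> (18,0) [heading=0, draw]
FD 2: (18,0) -> (20,0) [heading=0, draw]
FD 13: (20,0) -> (33,0) [heading=0, draw]
RT 180: heading 0 -> 180
LT 60: heading 180 -> 240
FD 1: (33,0) -> (32.5,-0.866) [heading=240, draw]
Final: pos=(32.5,-0.866), heading=240, 5 segment(s) drawn

Segment endpoints: x in {0, 18, 19, 20, 32.5, 33}, y in {-0.866, 0}
xmin=0, ymin=-0.866, xmax=33, ymax=0

Answer: 0 -0.866 33 0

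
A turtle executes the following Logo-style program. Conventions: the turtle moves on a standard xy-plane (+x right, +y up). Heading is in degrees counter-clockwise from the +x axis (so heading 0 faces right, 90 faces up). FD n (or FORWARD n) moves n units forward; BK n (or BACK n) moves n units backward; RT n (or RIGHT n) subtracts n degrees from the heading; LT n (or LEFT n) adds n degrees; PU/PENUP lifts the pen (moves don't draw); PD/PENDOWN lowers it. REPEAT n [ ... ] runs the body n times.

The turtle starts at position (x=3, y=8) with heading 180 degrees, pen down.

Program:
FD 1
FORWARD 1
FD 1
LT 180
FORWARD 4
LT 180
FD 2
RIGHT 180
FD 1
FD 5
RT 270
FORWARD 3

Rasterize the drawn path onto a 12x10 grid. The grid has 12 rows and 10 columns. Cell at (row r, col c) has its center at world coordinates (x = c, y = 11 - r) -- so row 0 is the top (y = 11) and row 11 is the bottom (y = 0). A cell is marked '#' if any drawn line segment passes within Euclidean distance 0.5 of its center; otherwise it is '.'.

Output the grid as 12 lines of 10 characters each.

Answer: ........#.
........#.
........#.
#########.
..........
..........
..........
..........
..........
..........
..........
..........

Derivation:
Segment 0: (3,8) -> (2,8)
Segment 1: (2,8) -> (1,8)
Segment 2: (1,8) -> (0,8)
Segment 3: (0,8) -> (4,8)
Segment 4: (4,8) -> (2,8)
Segment 5: (2,8) -> (3,8)
Segment 6: (3,8) -> (8,8)
Segment 7: (8,8) -> (8,11)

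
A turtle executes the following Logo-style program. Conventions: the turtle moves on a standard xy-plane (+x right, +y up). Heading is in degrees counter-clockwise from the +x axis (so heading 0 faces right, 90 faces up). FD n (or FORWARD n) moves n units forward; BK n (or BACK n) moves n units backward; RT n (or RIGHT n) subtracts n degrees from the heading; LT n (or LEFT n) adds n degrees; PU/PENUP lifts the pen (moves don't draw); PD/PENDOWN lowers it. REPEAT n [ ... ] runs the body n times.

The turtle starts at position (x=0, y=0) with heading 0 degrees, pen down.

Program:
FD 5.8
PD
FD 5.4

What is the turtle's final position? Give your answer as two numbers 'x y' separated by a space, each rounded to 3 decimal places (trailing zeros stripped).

Executing turtle program step by step:
Start: pos=(0,0), heading=0, pen down
FD 5.8: (0,0) -> (5.8,0) [heading=0, draw]
PD: pen down
FD 5.4: (5.8,0) -> (11.2,0) [heading=0, draw]
Final: pos=(11.2,0), heading=0, 2 segment(s) drawn

Answer: 11.2 0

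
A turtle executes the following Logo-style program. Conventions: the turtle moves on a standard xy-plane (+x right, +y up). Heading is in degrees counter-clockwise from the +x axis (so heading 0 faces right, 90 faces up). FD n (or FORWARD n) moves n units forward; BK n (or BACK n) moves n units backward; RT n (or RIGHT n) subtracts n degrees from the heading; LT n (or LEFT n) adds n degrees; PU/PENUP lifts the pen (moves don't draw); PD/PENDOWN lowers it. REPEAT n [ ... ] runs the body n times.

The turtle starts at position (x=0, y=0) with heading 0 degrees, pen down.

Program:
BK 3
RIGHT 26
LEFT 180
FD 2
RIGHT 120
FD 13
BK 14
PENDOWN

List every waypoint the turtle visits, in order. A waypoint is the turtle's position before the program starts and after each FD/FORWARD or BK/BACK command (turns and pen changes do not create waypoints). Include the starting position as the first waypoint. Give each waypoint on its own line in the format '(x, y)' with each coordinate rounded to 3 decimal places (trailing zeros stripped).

Executing turtle program step by step:
Start: pos=(0,0), heading=0, pen down
BK 3: (0,0) -> (-3,0) [heading=0, draw]
RT 26: heading 0 -> 334
LT 180: heading 334 -> 154
FD 2: (-3,0) -> (-4.798,0.877) [heading=154, draw]
RT 120: heading 154 -> 34
FD 13: (-4.798,0.877) -> (5.98,8.146) [heading=34, draw]
BK 14: (5.98,8.146) -> (-5.627,0.318) [heading=34, draw]
PD: pen down
Final: pos=(-5.627,0.318), heading=34, 4 segment(s) drawn
Waypoints (5 total):
(0, 0)
(-3, 0)
(-4.798, 0.877)
(5.98, 8.146)
(-5.627, 0.318)

Answer: (0, 0)
(-3, 0)
(-4.798, 0.877)
(5.98, 8.146)
(-5.627, 0.318)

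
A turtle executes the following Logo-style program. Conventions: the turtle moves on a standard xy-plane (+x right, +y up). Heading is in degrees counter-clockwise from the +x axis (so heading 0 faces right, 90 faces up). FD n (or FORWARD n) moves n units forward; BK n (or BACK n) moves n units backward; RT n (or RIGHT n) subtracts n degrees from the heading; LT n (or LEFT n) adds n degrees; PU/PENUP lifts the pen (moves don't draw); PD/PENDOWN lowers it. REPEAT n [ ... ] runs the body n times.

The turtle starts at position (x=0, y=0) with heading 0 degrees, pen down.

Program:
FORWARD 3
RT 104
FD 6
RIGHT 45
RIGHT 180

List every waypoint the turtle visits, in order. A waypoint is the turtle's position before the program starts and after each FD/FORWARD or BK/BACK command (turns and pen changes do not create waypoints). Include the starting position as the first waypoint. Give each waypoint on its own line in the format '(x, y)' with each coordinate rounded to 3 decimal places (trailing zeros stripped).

Executing turtle program step by step:
Start: pos=(0,0), heading=0, pen down
FD 3: (0,0) -> (3,0) [heading=0, draw]
RT 104: heading 0 -> 256
FD 6: (3,0) -> (1.548,-5.822) [heading=256, draw]
RT 45: heading 256 -> 211
RT 180: heading 211 -> 31
Final: pos=(1.548,-5.822), heading=31, 2 segment(s) drawn
Waypoints (3 total):
(0, 0)
(3, 0)
(1.548, -5.822)

Answer: (0, 0)
(3, 0)
(1.548, -5.822)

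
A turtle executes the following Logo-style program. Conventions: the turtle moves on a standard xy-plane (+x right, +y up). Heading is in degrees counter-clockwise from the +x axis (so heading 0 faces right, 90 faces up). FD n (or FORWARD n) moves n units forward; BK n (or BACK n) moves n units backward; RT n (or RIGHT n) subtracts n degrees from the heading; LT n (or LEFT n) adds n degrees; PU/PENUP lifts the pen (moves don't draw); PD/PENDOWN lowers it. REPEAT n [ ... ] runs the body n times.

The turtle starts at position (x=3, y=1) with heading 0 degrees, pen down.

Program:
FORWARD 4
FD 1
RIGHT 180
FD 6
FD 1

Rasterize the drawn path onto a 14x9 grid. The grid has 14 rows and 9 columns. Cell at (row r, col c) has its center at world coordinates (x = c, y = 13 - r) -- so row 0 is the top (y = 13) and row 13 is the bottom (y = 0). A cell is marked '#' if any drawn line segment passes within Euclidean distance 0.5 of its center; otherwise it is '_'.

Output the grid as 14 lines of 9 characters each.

Segment 0: (3,1) -> (7,1)
Segment 1: (7,1) -> (8,1)
Segment 2: (8,1) -> (2,1)
Segment 3: (2,1) -> (1,1)

Answer: _________
_________
_________
_________
_________
_________
_________
_________
_________
_________
_________
_________
_########
_________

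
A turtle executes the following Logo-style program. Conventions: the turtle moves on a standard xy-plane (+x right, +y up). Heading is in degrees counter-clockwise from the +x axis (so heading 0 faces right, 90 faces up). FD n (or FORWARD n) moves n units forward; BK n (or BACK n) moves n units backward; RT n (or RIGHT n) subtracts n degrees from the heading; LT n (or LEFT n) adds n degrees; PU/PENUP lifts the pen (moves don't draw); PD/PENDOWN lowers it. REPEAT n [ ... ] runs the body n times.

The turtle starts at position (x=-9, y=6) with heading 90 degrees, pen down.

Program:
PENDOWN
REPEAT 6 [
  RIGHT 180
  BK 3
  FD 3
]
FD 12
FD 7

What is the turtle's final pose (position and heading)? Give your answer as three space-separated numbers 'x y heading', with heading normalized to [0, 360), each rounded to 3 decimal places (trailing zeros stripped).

Answer: -9 25 90

Derivation:
Executing turtle program step by step:
Start: pos=(-9,6), heading=90, pen down
PD: pen down
REPEAT 6 [
  -- iteration 1/6 --
  RT 180: heading 90 -> 270
  BK 3: (-9,6) -> (-9,9) [heading=270, draw]
  FD 3: (-9,9) -> (-9,6) [heading=270, draw]
  -- iteration 2/6 --
  RT 180: heading 270 -> 90
  BK 3: (-9,6) -> (-9,3) [heading=90, draw]
  FD 3: (-9,3) -> (-9,6) [heading=90, draw]
  -- iteration 3/6 --
  RT 180: heading 90 -> 270
  BK 3: (-9,6) -> (-9,9) [heading=270, draw]
  FD 3: (-9,9) -> (-9,6) [heading=270, draw]
  -- iteration 4/6 --
  RT 180: heading 270 -> 90
  BK 3: (-9,6) -> (-9,3) [heading=90, draw]
  FD 3: (-9,3) -> (-9,6) [heading=90, draw]
  -- iteration 5/6 --
  RT 180: heading 90 -> 270
  BK 3: (-9,6) -> (-9,9) [heading=270, draw]
  FD 3: (-9,9) -> (-9,6) [heading=270, draw]
  -- iteration 6/6 --
  RT 180: heading 270 -> 90
  BK 3: (-9,6) -> (-9,3) [heading=90, draw]
  FD 3: (-9,3) -> (-9,6) [heading=90, draw]
]
FD 12: (-9,6) -> (-9,18) [heading=90, draw]
FD 7: (-9,18) -> (-9,25) [heading=90, draw]
Final: pos=(-9,25), heading=90, 14 segment(s) drawn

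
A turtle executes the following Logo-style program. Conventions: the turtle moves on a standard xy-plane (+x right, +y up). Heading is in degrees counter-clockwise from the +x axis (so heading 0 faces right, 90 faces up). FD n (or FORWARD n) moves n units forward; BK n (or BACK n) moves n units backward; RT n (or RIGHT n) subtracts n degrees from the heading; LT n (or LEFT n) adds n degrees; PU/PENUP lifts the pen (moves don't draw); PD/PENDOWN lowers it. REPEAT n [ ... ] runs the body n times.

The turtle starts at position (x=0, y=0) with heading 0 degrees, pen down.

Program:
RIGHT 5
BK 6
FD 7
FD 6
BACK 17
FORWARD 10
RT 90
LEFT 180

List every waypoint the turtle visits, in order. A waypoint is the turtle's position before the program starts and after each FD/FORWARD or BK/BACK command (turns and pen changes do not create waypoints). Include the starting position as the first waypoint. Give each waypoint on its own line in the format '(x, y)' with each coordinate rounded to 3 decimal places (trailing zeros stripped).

Answer: (0, 0)
(-5.977, 0.523)
(0.996, -0.087)
(6.973, -0.61)
(-9.962, 0.872)
(0, 0)

Derivation:
Executing turtle program step by step:
Start: pos=(0,0), heading=0, pen down
RT 5: heading 0 -> 355
BK 6: (0,0) -> (-5.977,0.523) [heading=355, draw]
FD 7: (-5.977,0.523) -> (0.996,-0.087) [heading=355, draw]
FD 6: (0.996,-0.087) -> (6.973,-0.61) [heading=355, draw]
BK 17: (6.973,-0.61) -> (-9.962,0.872) [heading=355, draw]
FD 10: (-9.962,0.872) -> (0,0) [heading=355, draw]
RT 90: heading 355 -> 265
LT 180: heading 265 -> 85
Final: pos=(0,0), heading=85, 5 segment(s) drawn
Waypoints (6 total):
(0, 0)
(-5.977, 0.523)
(0.996, -0.087)
(6.973, -0.61)
(-9.962, 0.872)
(0, 0)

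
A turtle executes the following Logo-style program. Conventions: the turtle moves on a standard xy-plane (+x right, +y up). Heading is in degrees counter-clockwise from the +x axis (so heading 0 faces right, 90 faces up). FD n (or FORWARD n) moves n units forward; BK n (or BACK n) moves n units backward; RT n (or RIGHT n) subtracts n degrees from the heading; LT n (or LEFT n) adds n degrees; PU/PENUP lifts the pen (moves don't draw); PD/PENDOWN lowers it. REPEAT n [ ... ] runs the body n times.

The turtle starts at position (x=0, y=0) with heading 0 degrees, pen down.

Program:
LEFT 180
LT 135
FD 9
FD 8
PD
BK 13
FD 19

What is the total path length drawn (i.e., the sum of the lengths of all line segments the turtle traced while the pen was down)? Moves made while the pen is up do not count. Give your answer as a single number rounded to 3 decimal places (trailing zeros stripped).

Answer: 49

Derivation:
Executing turtle program step by step:
Start: pos=(0,0), heading=0, pen down
LT 180: heading 0 -> 180
LT 135: heading 180 -> 315
FD 9: (0,0) -> (6.364,-6.364) [heading=315, draw]
FD 8: (6.364,-6.364) -> (12.021,-12.021) [heading=315, draw]
PD: pen down
BK 13: (12.021,-12.021) -> (2.828,-2.828) [heading=315, draw]
FD 19: (2.828,-2.828) -> (16.263,-16.263) [heading=315, draw]
Final: pos=(16.263,-16.263), heading=315, 4 segment(s) drawn

Segment lengths:
  seg 1: (0,0) -> (6.364,-6.364), length = 9
  seg 2: (6.364,-6.364) -> (12.021,-12.021), length = 8
  seg 3: (12.021,-12.021) -> (2.828,-2.828), length = 13
  seg 4: (2.828,-2.828) -> (16.263,-16.263), length = 19
Total = 49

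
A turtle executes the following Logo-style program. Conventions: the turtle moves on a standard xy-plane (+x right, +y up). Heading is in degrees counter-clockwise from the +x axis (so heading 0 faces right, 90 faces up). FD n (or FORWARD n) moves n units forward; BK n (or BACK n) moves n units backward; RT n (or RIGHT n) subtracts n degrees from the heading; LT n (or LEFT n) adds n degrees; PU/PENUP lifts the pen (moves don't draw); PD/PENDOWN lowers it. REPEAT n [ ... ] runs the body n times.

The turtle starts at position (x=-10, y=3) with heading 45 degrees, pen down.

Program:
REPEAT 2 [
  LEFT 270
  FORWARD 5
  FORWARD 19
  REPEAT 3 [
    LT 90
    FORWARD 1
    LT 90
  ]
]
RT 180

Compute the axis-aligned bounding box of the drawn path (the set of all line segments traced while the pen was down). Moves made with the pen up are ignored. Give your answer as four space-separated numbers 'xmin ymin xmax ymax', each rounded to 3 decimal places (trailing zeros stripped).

Executing turtle program step by step:
Start: pos=(-10,3), heading=45, pen down
REPEAT 2 [
  -- iteration 1/2 --
  LT 270: heading 45 -> 315
  FD 5: (-10,3) -> (-6.464,-0.536) [heading=315, draw]
  FD 19: (-6.464,-0.536) -> (6.971,-13.971) [heading=315, draw]
  REPEAT 3 [
    -- iteration 1/3 --
    LT 90: heading 315 -> 45
    FD 1: (6.971,-13.971) -> (7.678,-13.263) [heading=45, draw]
    LT 90: heading 45 -> 135
    -- iteration 2/3 --
    LT 90: heading 135 -> 225
    FD 1: (7.678,-13.263) -> (6.971,-13.971) [heading=225, draw]
    LT 90: heading 225 -> 315
    -- iteration 3/3 --
    LT 90: heading 315 -> 45
    FD 1: (6.971,-13.971) -> (7.678,-13.263) [heading=45, draw]
    LT 90: heading 45 -> 135
  ]
  -- iteration 2/2 --
  LT 270: heading 135 -> 45
  FD 5: (7.678,-13.263) -> (11.213,-9.728) [heading=45, draw]
  FD 19: (11.213,-9.728) -> (24.648,3.707) [heading=45, draw]
  REPEAT 3 [
    -- iteration 1/3 --
    LT 90: heading 45 -> 135
    FD 1: (24.648,3.707) -> (23.941,4.414) [heading=135, draw]
    LT 90: heading 135 -> 225
    -- iteration 2/3 --
    LT 90: heading 225 -> 315
    FD 1: (23.941,4.414) -> (24.648,3.707) [heading=315, draw]
    LT 90: heading 315 -> 45
    -- iteration 3/3 --
    LT 90: heading 45 -> 135
    FD 1: (24.648,3.707) -> (23.941,4.414) [heading=135, draw]
    LT 90: heading 135 -> 225
  ]
]
RT 180: heading 225 -> 45
Final: pos=(23.941,4.414), heading=45, 10 segment(s) drawn

Segment endpoints: x in {-10, -6.464, 6.971, 6.971, 7.678, 11.213, 23.941, 24.648}, y in {-13.971, -13.263, -9.728, -0.536, 3, 3.707, 4.414}
xmin=-10, ymin=-13.971, xmax=24.648, ymax=4.414

Answer: -10 -13.971 24.648 4.414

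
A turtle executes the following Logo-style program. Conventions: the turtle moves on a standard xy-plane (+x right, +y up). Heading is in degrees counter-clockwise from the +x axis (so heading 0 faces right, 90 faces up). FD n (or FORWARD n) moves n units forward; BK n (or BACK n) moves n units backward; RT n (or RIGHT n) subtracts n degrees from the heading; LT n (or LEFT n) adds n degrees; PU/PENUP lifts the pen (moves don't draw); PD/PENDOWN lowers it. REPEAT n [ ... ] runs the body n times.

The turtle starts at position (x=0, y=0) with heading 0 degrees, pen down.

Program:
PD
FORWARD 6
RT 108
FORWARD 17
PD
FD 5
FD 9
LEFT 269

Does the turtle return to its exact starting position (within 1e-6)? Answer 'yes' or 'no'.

Executing turtle program step by step:
Start: pos=(0,0), heading=0, pen down
PD: pen down
FD 6: (0,0) -> (6,0) [heading=0, draw]
RT 108: heading 0 -> 252
FD 17: (6,0) -> (0.747,-16.168) [heading=252, draw]
PD: pen down
FD 5: (0.747,-16.168) -> (-0.798,-20.923) [heading=252, draw]
FD 9: (-0.798,-20.923) -> (-3.58,-29.483) [heading=252, draw]
LT 269: heading 252 -> 161
Final: pos=(-3.58,-29.483), heading=161, 4 segment(s) drawn

Start position: (0, 0)
Final position: (-3.58, -29.483)
Distance = 29.699; >= 1e-6 -> NOT closed

Answer: no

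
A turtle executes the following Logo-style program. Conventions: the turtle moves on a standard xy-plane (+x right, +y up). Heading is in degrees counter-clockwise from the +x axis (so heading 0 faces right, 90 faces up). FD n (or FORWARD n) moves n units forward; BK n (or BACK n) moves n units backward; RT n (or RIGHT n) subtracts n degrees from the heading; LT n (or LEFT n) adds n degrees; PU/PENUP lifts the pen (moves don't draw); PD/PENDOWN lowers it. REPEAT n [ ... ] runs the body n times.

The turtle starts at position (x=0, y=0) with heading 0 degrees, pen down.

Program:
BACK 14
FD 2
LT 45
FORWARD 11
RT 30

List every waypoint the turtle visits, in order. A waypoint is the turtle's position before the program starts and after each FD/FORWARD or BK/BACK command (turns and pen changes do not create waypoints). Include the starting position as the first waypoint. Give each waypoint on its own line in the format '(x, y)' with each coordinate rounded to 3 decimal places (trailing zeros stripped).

Answer: (0, 0)
(-14, 0)
(-12, 0)
(-4.222, 7.778)

Derivation:
Executing turtle program step by step:
Start: pos=(0,0), heading=0, pen down
BK 14: (0,0) -> (-14,0) [heading=0, draw]
FD 2: (-14,0) -> (-12,0) [heading=0, draw]
LT 45: heading 0 -> 45
FD 11: (-12,0) -> (-4.222,7.778) [heading=45, draw]
RT 30: heading 45 -> 15
Final: pos=(-4.222,7.778), heading=15, 3 segment(s) drawn
Waypoints (4 total):
(0, 0)
(-14, 0)
(-12, 0)
(-4.222, 7.778)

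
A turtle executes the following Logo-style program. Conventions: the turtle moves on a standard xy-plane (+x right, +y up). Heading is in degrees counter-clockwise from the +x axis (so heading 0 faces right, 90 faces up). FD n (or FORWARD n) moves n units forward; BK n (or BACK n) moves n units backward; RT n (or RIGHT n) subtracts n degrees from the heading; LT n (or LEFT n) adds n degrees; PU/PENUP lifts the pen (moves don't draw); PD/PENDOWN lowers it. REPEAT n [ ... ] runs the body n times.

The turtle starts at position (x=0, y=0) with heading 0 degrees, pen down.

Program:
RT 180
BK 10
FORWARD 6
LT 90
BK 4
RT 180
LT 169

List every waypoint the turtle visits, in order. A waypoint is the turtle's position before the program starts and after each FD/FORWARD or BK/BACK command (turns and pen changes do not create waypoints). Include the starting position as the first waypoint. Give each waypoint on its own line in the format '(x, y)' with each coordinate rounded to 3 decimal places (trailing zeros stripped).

Executing turtle program step by step:
Start: pos=(0,0), heading=0, pen down
RT 180: heading 0 -> 180
BK 10: (0,0) -> (10,0) [heading=180, draw]
FD 6: (10,0) -> (4,0) [heading=180, draw]
LT 90: heading 180 -> 270
BK 4: (4,0) -> (4,4) [heading=270, draw]
RT 180: heading 270 -> 90
LT 169: heading 90 -> 259
Final: pos=(4,4), heading=259, 3 segment(s) drawn
Waypoints (4 total):
(0, 0)
(10, 0)
(4, 0)
(4, 4)

Answer: (0, 0)
(10, 0)
(4, 0)
(4, 4)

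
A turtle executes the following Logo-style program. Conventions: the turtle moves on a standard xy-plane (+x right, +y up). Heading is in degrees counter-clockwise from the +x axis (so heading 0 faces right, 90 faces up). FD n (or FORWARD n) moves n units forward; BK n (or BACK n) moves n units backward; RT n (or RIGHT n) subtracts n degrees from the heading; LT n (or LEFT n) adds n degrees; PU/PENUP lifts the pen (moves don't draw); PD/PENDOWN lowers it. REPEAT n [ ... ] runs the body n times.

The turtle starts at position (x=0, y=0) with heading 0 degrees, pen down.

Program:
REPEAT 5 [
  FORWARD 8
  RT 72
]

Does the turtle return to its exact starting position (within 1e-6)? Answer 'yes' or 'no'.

Executing turtle program step by step:
Start: pos=(0,0), heading=0, pen down
REPEAT 5 [
  -- iteration 1/5 --
  FD 8: (0,0) -> (8,0) [heading=0, draw]
  RT 72: heading 0 -> 288
  -- iteration 2/5 --
  FD 8: (8,0) -> (10.472,-7.608) [heading=288, draw]
  RT 72: heading 288 -> 216
  -- iteration 3/5 --
  FD 8: (10.472,-7.608) -> (4,-12.311) [heading=216, draw]
  RT 72: heading 216 -> 144
  -- iteration 4/5 --
  FD 8: (4,-12.311) -> (-2.472,-7.608) [heading=144, draw]
  RT 72: heading 144 -> 72
  -- iteration 5/5 --
  FD 8: (-2.472,-7.608) -> (0,0) [heading=72, draw]
  RT 72: heading 72 -> 0
]
Final: pos=(0,0), heading=0, 5 segment(s) drawn

Start position: (0, 0)
Final position: (0, 0)
Distance = 0; < 1e-6 -> CLOSED

Answer: yes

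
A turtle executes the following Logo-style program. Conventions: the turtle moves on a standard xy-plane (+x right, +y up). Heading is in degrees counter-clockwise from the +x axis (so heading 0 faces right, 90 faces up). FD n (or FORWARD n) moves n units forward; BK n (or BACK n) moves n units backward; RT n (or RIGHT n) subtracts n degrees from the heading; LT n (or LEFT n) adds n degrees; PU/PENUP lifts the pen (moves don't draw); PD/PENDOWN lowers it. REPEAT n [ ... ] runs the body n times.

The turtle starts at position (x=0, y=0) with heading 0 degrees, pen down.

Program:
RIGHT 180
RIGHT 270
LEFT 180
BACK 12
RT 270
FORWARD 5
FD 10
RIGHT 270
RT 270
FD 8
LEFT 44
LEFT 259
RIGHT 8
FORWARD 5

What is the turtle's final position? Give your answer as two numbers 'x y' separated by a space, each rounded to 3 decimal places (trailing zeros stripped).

Answer: -4.887 -16.532

Derivation:
Executing turtle program step by step:
Start: pos=(0,0), heading=0, pen down
RT 180: heading 0 -> 180
RT 270: heading 180 -> 270
LT 180: heading 270 -> 90
BK 12: (0,0) -> (0,-12) [heading=90, draw]
RT 270: heading 90 -> 180
FD 5: (0,-12) -> (-5,-12) [heading=180, draw]
FD 10: (-5,-12) -> (-15,-12) [heading=180, draw]
RT 270: heading 180 -> 270
RT 270: heading 270 -> 0
FD 8: (-15,-12) -> (-7,-12) [heading=0, draw]
LT 44: heading 0 -> 44
LT 259: heading 44 -> 303
RT 8: heading 303 -> 295
FD 5: (-7,-12) -> (-4.887,-16.532) [heading=295, draw]
Final: pos=(-4.887,-16.532), heading=295, 5 segment(s) drawn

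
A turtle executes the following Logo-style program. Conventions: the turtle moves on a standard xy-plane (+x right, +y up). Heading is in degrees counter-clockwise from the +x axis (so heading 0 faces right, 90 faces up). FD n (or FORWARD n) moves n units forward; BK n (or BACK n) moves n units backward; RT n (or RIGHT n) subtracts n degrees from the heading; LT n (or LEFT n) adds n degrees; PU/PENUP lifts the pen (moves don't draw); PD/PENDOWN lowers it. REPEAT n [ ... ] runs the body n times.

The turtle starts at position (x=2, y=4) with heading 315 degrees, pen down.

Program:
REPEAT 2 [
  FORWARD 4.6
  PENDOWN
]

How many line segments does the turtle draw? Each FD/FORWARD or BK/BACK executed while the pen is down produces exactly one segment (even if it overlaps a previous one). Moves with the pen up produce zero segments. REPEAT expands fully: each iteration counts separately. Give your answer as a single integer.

Executing turtle program step by step:
Start: pos=(2,4), heading=315, pen down
REPEAT 2 [
  -- iteration 1/2 --
  FD 4.6: (2,4) -> (5.253,0.747) [heading=315, draw]
  PD: pen down
  -- iteration 2/2 --
  FD 4.6: (5.253,0.747) -> (8.505,-2.505) [heading=315, draw]
  PD: pen down
]
Final: pos=(8.505,-2.505), heading=315, 2 segment(s) drawn
Segments drawn: 2

Answer: 2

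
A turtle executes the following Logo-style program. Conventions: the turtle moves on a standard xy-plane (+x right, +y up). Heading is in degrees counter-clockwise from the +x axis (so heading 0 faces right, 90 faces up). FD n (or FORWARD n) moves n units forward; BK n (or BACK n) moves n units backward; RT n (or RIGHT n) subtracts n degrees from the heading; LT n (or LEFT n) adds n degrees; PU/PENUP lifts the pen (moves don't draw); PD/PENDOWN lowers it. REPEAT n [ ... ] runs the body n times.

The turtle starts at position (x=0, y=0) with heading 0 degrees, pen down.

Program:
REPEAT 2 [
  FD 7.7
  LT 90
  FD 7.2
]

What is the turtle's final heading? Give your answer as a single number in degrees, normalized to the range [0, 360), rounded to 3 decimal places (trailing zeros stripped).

Executing turtle program step by step:
Start: pos=(0,0), heading=0, pen down
REPEAT 2 [
  -- iteration 1/2 --
  FD 7.7: (0,0) -> (7.7,0) [heading=0, draw]
  LT 90: heading 0 -> 90
  FD 7.2: (7.7,0) -> (7.7,7.2) [heading=90, draw]
  -- iteration 2/2 --
  FD 7.7: (7.7,7.2) -> (7.7,14.9) [heading=90, draw]
  LT 90: heading 90 -> 180
  FD 7.2: (7.7,14.9) -> (0.5,14.9) [heading=180, draw]
]
Final: pos=(0.5,14.9), heading=180, 4 segment(s) drawn

Answer: 180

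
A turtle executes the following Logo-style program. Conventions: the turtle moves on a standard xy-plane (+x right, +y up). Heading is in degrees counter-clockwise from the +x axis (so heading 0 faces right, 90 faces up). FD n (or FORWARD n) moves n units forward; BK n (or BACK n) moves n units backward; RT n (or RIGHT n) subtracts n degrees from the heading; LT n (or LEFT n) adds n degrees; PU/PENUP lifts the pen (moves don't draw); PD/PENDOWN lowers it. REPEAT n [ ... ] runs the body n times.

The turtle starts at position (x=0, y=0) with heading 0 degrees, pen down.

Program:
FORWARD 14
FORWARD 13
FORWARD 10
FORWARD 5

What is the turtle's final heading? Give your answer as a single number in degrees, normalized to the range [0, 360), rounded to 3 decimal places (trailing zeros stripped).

Answer: 0

Derivation:
Executing turtle program step by step:
Start: pos=(0,0), heading=0, pen down
FD 14: (0,0) -> (14,0) [heading=0, draw]
FD 13: (14,0) -> (27,0) [heading=0, draw]
FD 10: (27,0) -> (37,0) [heading=0, draw]
FD 5: (37,0) -> (42,0) [heading=0, draw]
Final: pos=(42,0), heading=0, 4 segment(s) drawn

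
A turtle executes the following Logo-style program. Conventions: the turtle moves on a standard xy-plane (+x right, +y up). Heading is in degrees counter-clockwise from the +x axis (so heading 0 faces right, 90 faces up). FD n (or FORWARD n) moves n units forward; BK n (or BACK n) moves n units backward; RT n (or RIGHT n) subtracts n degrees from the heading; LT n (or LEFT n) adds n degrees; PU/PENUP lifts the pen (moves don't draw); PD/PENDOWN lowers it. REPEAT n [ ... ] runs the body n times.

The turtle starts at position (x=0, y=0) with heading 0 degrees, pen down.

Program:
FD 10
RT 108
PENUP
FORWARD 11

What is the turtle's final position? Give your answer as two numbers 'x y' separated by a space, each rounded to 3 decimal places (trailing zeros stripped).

Answer: 6.601 -10.462

Derivation:
Executing turtle program step by step:
Start: pos=(0,0), heading=0, pen down
FD 10: (0,0) -> (10,0) [heading=0, draw]
RT 108: heading 0 -> 252
PU: pen up
FD 11: (10,0) -> (6.601,-10.462) [heading=252, move]
Final: pos=(6.601,-10.462), heading=252, 1 segment(s) drawn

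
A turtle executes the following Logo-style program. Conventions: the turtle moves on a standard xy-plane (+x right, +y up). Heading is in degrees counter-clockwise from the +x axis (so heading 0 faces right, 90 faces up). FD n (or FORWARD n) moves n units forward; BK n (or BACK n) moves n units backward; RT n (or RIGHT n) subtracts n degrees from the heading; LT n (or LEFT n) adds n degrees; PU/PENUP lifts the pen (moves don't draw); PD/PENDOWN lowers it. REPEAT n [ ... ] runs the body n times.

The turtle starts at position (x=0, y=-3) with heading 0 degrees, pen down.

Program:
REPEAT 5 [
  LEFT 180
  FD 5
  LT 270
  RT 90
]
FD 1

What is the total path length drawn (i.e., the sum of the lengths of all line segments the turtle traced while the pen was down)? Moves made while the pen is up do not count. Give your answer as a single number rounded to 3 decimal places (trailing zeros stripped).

Executing turtle program step by step:
Start: pos=(0,-3), heading=0, pen down
REPEAT 5 [
  -- iteration 1/5 --
  LT 180: heading 0 -> 180
  FD 5: (0,-3) -> (-5,-3) [heading=180, draw]
  LT 270: heading 180 -> 90
  RT 90: heading 90 -> 0
  -- iteration 2/5 --
  LT 180: heading 0 -> 180
  FD 5: (-5,-3) -> (-10,-3) [heading=180, draw]
  LT 270: heading 180 -> 90
  RT 90: heading 90 -> 0
  -- iteration 3/5 --
  LT 180: heading 0 -> 180
  FD 5: (-10,-3) -> (-15,-3) [heading=180, draw]
  LT 270: heading 180 -> 90
  RT 90: heading 90 -> 0
  -- iteration 4/5 --
  LT 180: heading 0 -> 180
  FD 5: (-15,-3) -> (-20,-3) [heading=180, draw]
  LT 270: heading 180 -> 90
  RT 90: heading 90 -> 0
  -- iteration 5/5 --
  LT 180: heading 0 -> 180
  FD 5: (-20,-3) -> (-25,-3) [heading=180, draw]
  LT 270: heading 180 -> 90
  RT 90: heading 90 -> 0
]
FD 1: (-25,-3) -> (-24,-3) [heading=0, draw]
Final: pos=(-24,-3), heading=0, 6 segment(s) drawn

Segment lengths:
  seg 1: (0,-3) -> (-5,-3), length = 5
  seg 2: (-5,-3) -> (-10,-3), length = 5
  seg 3: (-10,-3) -> (-15,-3), length = 5
  seg 4: (-15,-3) -> (-20,-3), length = 5
  seg 5: (-20,-3) -> (-25,-3), length = 5
  seg 6: (-25,-3) -> (-24,-3), length = 1
Total = 26

Answer: 26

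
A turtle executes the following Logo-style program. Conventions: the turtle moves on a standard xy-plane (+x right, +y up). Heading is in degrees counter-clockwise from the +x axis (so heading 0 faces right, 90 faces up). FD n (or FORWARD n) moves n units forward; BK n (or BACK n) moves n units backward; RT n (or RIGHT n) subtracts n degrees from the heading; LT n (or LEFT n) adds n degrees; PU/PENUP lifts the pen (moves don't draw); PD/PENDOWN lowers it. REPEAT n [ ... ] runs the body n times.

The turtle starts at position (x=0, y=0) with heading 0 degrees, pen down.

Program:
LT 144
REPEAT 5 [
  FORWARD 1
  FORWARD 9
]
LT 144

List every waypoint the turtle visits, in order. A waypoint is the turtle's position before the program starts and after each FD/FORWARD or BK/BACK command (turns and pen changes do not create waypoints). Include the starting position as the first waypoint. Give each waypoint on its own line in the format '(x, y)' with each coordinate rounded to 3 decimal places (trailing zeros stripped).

Answer: (0, 0)
(-0.809, 0.588)
(-8.09, 5.878)
(-8.899, 6.466)
(-16.18, 11.756)
(-16.989, 12.343)
(-24.271, 17.634)
(-25.08, 18.221)
(-32.361, 23.511)
(-33.17, 24.099)
(-40.451, 29.389)

Derivation:
Executing turtle program step by step:
Start: pos=(0,0), heading=0, pen down
LT 144: heading 0 -> 144
REPEAT 5 [
  -- iteration 1/5 --
  FD 1: (0,0) -> (-0.809,0.588) [heading=144, draw]
  FD 9: (-0.809,0.588) -> (-8.09,5.878) [heading=144, draw]
  -- iteration 2/5 --
  FD 1: (-8.09,5.878) -> (-8.899,6.466) [heading=144, draw]
  FD 9: (-8.899,6.466) -> (-16.18,11.756) [heading=144, draw]
  -- iteration 3/5 --
  FD 1: (-16.18,11.756) -> (-16.989,12.343) [heading=144, draw]
  FD 9: (-16.989,12.343) -> (-24.271,17.634) [heading=144, draw]
  -- iteration 4/5 --
  FD 1: (-24.271,17.634) -> (-25.08,18.221) [heading=144, draw]
  FD 9: (-25.08,18.221) -> (-32.361,23.511) [heading=144, draw]
  -- iteration 5/5 --
  FD 1: (-32.361,23.511) -> (-33.17,24.099) [heading=144, draw]
  FD 9: (-33.17,24.099) -> (-40.451,29.389) [heading=144, draw]
]
LT 144: heading 144 -> 288
Final: pos=(-40.451,29.389), heading=288, 10 segment(s) drawn
Waypoints (11 total):
(0, 0)
(-0.809, 0.588)
(-8.09, 5.878)
(-8.899, 6.466)
(-16.18, 11.756)
(-16.989, 12.343)
(-24.271, 17.634)
(-25.08, 18.221)
(-32.361, 23.511)
(-33.17, 24.099)
(-40.451, 29.389)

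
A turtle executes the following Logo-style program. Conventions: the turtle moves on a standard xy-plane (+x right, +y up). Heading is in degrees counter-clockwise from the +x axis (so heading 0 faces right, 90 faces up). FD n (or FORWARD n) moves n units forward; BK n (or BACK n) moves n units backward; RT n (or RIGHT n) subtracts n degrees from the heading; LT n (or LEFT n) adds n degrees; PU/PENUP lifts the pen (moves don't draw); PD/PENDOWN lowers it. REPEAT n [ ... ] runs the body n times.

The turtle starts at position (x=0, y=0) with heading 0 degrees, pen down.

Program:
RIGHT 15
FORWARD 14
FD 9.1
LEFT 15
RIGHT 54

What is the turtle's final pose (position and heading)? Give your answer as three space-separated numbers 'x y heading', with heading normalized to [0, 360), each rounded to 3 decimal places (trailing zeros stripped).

Executing turtle program step by step:
Start: pos=(0,0), heading=0, pen down
RT 15: heading 0 -> 345
FD 14: (0,0) -> (13.523,-3.623) [heading=345, draw]
FD 9.1: (13.523,-3.623) -> (22.313,-5.979) [heading=345, draw]
LT 15: heading 345 -> 0
RT 54: heading 0 -> 306
Final: pos=(22.313,-5.979), heading=306, 2 segment(s) drawn

Answer: 22.313 -5.979 306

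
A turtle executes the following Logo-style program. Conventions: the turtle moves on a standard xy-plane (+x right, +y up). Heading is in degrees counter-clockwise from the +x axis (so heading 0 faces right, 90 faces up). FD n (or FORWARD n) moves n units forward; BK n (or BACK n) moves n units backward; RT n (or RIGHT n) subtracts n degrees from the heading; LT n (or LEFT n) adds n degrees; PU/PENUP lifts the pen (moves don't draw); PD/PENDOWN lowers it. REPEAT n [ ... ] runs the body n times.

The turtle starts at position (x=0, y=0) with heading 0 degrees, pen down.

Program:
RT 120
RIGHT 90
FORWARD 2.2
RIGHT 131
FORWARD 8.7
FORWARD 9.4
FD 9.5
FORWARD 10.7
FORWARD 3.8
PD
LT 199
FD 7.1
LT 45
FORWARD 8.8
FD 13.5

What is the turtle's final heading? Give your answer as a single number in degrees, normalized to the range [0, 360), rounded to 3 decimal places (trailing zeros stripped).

Executing turtle program step by step:
Start: pos=(0,0), heading=0, pen down
RT 120: heading 0 -> 240
RT 90: heading 240 -> 150
FD 2.2: (0,0) -> (-1.905,1.1) [heading=150, draw]
RT 131: heading 150 -> 19
FD 8.7: (-1.905,1.1) -> (6.321,3.932) [heading=19, draw]
FD 9.4: (6.321,3.932) -> (15.209,6.993) [heading=19, draw]
FD 9.5: (15.209,6.993) -> (24.191,10.086) [heading=19, draw]
FD 10.7: (24.191,10.086) -> (34.308,13.569) [heading=19, draw]
FD 3.8: (34.308,13.569) -> (37.901,14.806) [heading=19, draw]
PD: pen down
LT 199: heading 19 -> 218
FD 7.1: (37.901,14.806) -> (32.306,10.435) [heading=218, draw]
LT 45: heading 218 -> 263
FD 8.8: (32.306,10.435) -> (31.234,1.701) [heading=263, draw]
FD 13.5: (31.234,1.701) -> (29.589,-11.699) [heading=263, draw]
Final: pos=(29.589,-11.699), heading=263, 9 segment(s) drawn

Answer: 263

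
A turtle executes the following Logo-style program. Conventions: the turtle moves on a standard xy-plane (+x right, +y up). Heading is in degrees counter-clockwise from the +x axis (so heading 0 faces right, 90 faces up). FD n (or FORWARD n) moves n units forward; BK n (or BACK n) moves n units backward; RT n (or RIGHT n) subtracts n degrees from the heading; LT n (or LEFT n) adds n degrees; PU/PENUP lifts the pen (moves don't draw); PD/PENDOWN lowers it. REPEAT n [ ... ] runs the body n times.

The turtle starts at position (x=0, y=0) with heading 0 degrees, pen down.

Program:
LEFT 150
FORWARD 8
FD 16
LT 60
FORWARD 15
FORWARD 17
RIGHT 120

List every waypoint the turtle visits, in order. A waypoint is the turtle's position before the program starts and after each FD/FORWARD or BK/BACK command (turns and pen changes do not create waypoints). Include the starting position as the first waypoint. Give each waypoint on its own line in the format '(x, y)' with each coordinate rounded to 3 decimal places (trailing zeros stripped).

Executing turtle program step by step:
Start: pos=(0,0), heading=0, pen down
LT 150: heading 0 -> 150
FD 8: (0,0) -> (-6.928,4) [heading=150, draw]
FD 16: (-6.928,4) -> (-20.785,12) [heading=150, draw]
LT 60: heading 150 -> 210
FD 15: (-20.785,12) -> (-33.775,4.5) [heading=210, draw]
FD 17: (-33.775,4.5) -> (-48.497,-4) [heading=210, draw]
RT 120: heading 210 -> 90
Final: pos=(-48.497,-4), heading=90, 4 segment(s) drawn
Waypoints (5 total):
(0, 0)
(-6.928, 4)
(-20.785, 12)
(-33.775, 4.5)
(-48.497, -4)

Answer: (0, 0)
(-6.928, 4)
(-20.785, 12)
(-33.775, 4.5)
(-48.497, -4)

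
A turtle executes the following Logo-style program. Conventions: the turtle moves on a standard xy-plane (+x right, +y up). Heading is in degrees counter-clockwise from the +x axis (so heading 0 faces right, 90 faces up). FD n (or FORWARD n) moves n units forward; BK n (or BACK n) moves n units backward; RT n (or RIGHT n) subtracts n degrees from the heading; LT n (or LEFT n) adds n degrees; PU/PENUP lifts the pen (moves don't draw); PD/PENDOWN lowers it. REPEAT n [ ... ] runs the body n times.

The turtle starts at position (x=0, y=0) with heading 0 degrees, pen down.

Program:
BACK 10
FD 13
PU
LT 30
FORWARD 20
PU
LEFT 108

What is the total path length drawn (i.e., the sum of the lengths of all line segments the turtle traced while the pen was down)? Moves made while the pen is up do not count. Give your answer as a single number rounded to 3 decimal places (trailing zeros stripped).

Executing turtle program step by step:
Start: pos=(0,0), heading=0, pen down
BK 10: (0,0) -> (-10,0) [heading=0, draw]
FD 13: (-10,0) -> (3,0) [heading=0, draw]
PU: pen up
LT 30: heading 0 -> 30
FD 20: (3,0) -> (20.321,10) [heading=30, move]
PU: pen up
LT 108: heading 30 -> 138
Final: pos=(20.321,10), heading=138, 2 segment(s) drawn

Segment lengths:
  seg 1: (0,0) -> (-10,0), length = 10
  seg 2: (-10,0) -> (3,0), length = 13
Total = 23

Answer: 23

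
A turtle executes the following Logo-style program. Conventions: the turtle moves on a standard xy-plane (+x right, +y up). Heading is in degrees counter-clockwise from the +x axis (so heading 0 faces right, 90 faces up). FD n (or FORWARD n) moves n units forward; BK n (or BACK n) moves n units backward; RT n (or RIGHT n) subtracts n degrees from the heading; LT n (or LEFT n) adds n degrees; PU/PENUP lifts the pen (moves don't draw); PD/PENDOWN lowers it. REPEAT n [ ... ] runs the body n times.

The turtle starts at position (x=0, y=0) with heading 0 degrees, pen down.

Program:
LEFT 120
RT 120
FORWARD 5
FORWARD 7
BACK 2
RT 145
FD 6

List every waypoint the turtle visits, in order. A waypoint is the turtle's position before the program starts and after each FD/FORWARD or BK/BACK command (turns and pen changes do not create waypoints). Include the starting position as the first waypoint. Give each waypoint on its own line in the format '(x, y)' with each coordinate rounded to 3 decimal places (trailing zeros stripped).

Answer: (0, 0)
(5, 0)
(12, 0)
(10, 0)
(5.085, -3.441)

Derivation:
Executing turtle program step by step:
Start: pos=(0,0), heading=0, pen down
LT 120: heading 0 -> 120
RT 120: heading 120 -> 0
FD 5: (0,0) -> (5,0) [heading=0, draw]
FD 7: (5,0) -> (12,0) [heading=0, draw]
BK 2: (12,0) -> (10,0) [heading=0, draw]
RT 145: heading 0 -> 215
FD 6: (10,0) -> (5.085,-3.441) [heading=215, draw]
Final: pos=(5.085,-3.441), heading=215, 4 segment(s) drawn
Waypoints (5 total):
(0, 0)
(5, 0)
(12, 0)
(10, 0)
(5.085, -3.441)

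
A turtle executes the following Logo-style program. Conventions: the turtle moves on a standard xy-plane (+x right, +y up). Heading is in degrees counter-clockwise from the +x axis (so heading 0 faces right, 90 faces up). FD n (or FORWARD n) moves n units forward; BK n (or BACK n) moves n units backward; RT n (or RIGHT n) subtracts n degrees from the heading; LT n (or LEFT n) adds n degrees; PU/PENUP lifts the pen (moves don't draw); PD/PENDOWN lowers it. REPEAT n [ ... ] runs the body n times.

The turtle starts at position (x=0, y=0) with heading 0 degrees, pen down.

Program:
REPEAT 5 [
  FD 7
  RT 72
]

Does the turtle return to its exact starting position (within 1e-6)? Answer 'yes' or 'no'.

Answer: yes

Derivation:
Executing turtle program step by step:
Start: pos=(0,0), heading=0, pen down
REPEAT 5 [
  -- iteration 1/5 --
  FD 7: (0,0) -> (7,0) [heading=0, draw]
  RT 72: heading 0 -> 288
  -- iteration 2/5 --
  FD 7: (7,0) -> (9.163,-6.657) [heading=288, draw]
  RT 72: heading 288 -> 216
  -- iteration 3/5 --
  FD 7: (9.163,-6.657) -> (3.5,-10.772) [heading=216, draw]
  RT 72: heading 216 -> 144
  -- iteration 4/5 --
  FD 7: (3.5,-10.772) -> (-2.163,-6.657) [heading=144, draw]
  RT 72: heading 144 -> 72
  -- iteration 5/5 --
  FD 7: (-2.163,-6.657) -> (0,0) [heading=72, draw]
  RT 72: heading 72 -> 0
]
Final: pos=(0,0), heading=0, 5 segment(s) drawn

Start position: (0, 0)
Final position: (0, 0)
Distance = 0; < 1e-6 -> CLOSED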